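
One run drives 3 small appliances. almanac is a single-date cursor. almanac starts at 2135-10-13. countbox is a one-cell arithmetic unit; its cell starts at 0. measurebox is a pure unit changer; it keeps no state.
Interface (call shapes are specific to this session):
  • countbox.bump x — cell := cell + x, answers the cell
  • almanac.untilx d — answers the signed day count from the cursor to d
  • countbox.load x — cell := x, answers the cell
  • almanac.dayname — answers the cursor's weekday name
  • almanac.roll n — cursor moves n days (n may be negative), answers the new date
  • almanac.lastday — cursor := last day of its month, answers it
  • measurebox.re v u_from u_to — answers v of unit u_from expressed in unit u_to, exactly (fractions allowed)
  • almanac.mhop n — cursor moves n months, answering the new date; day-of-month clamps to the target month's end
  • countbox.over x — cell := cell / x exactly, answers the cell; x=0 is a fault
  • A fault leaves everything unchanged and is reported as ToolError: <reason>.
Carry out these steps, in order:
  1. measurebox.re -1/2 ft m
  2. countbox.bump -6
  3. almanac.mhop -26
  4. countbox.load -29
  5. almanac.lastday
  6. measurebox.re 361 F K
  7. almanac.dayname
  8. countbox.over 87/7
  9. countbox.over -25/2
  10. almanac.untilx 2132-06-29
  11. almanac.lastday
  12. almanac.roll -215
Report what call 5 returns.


Answer: 2133-08-31

Derivation:
;; 1. measurebox.re(-1/2, ft, m) -> -381/2500
;; 2. countbox.bump(-6) -> -6
;; 3. almanac.mhop(-26) -> 2133-08-13
;; 4. countbox.load(-29) -> -29
;; 5. almanac.lastday() -> 2133-08-31
;; 6. measurebox.re(361, F, K) -> 82067/180
;; 7. almanac.dayname() -> Monday
;; 8. countbox.over(87/7) -> -7/3
;; 9. countbox.over(-25/2) -> 14/75
;; 10. almanac.untilx(2132-06-29) -> -428
;; 11. almanac.lastday() -> 2133-08-31
;; 12. almanac.roll(-215) -> 2133-01-28


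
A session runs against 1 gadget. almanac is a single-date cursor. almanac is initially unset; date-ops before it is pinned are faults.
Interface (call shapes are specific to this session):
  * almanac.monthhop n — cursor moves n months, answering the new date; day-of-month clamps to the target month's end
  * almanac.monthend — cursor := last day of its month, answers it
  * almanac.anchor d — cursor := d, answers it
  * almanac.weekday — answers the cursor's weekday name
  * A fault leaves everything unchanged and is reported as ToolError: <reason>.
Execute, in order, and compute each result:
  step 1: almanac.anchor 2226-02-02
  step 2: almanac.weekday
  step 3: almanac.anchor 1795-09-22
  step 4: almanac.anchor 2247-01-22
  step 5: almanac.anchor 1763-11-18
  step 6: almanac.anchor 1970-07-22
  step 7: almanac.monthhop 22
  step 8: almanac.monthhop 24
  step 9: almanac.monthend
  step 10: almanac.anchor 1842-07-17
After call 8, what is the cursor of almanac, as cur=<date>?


~$ anchor d='2226-02-02'
  2226-02-02
~$ weekday
  Thursday
~$ anchor d='1795-09-22'
  1795-09-22
~$ anchor d='2247-01-22'
  2247-01-22
~$ anchor d='1763-11-18'
  1763-11-18
~$ anchor d='1970-07-22'
  1970-07-22
~$ monthhop n='22'
  1972-05-22
~$ monthhop n='24'
  1974-05-22
~$ monthend
  1974-05-31
~$ anchor d='1842-07-17'
  1842-07-17

Answer: cur=1974-05-22


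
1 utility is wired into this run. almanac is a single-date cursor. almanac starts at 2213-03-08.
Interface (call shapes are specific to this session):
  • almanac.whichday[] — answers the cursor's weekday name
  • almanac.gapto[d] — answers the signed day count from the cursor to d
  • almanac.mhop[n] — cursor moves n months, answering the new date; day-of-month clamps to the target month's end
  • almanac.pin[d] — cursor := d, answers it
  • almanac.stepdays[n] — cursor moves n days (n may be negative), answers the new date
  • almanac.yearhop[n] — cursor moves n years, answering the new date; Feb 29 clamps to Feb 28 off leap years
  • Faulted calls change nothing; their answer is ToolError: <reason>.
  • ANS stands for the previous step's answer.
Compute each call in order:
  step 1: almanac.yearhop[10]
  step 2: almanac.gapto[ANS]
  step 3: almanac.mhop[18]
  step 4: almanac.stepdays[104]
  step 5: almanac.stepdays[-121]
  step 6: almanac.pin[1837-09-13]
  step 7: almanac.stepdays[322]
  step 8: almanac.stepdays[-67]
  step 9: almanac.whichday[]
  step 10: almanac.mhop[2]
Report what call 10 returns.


I run almanac.yearhop with n=10: 2223-03-08.
Then almanac.gapto with d=ANS, and see 0.
I invoke almanac.mhop with n=18, and observe 2224-09-08.
Using almanac.stepdays with n=104, which returns 2224-12-21.
Now I run almanac.stepdays with n=-121, and get 2224-08-22.
Now I run almanac.pin with d=1837-09-13, yielding 1837-09-13.
Then almanac.stepdays with n=322, which returns 1838-08-01.
Invoking almanac.stepdays with n=-67, and see 1838-05-26.
Now I run almanac.whichday(), and see Saturday.
I try almanac.mhop with n=2, which returns 1838-07-26.

Answer: 1838-07-26


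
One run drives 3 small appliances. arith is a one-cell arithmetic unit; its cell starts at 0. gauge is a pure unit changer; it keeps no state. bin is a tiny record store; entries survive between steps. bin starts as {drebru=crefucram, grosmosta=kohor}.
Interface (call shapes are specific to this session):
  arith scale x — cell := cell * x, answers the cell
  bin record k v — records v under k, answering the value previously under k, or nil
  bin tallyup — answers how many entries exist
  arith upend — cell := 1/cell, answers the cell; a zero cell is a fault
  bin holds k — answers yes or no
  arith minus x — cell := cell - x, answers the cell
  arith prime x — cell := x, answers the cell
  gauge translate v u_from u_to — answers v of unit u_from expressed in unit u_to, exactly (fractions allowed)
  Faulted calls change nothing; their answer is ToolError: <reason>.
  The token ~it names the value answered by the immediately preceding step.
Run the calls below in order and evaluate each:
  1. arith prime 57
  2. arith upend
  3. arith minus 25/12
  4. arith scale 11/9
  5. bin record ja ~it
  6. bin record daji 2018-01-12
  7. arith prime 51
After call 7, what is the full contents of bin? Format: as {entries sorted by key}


~$ arith prime x: 57
= 57
~$ arith upend
= 1/57
~$ arith minus x: 25/12
= -157/76
~$ arith scale x: 11/9
= -1727/684
~$ bin record k: ja v: ~it
= nil
~$ bin record k: daji v: 2018-01-12
= nil
~$ arith prime x: 51
= 51

Answer: {daji=2018-01-12, drebru=crefucram, grosmosta=kohor, ja=-1727/684}


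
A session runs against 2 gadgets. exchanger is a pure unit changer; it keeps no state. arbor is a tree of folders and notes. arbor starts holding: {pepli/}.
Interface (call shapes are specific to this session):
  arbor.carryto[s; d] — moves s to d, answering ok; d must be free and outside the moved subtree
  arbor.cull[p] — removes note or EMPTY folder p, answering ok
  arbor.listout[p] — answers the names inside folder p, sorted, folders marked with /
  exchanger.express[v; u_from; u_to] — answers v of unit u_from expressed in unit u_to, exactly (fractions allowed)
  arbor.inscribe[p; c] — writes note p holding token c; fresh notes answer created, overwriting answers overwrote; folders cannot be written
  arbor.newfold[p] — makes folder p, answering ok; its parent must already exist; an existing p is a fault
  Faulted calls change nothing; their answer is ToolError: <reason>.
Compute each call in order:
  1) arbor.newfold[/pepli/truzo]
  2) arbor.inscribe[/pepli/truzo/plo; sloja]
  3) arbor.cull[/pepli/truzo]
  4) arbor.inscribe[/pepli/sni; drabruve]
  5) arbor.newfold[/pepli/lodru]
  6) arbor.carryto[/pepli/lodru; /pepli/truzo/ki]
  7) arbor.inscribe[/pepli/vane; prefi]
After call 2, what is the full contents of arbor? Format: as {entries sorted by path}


-- arbor.newfold(p=/pepli/truzo) : ok
-- arbor.inscribe(p=/pepli/truzo/plo, c=sloja) : created
-- arbor.cull(p=/pepli/truzo) : ToolError: not empty
-- arbor.inscribe(p=/pepli/sni, c=drabruve) : created
-- arbor.newfold(p=/pepli/lodru) : ok
-- arbor.carryto(s=/pepli/lodru, d=/pepli/truzo/ki) : ok
-- arbor.inscribe(p=/pepli/vane, c=prefi) : created

Answer: {pepli/, pepli/truzo/, pepli/truzo/plo=sloja}


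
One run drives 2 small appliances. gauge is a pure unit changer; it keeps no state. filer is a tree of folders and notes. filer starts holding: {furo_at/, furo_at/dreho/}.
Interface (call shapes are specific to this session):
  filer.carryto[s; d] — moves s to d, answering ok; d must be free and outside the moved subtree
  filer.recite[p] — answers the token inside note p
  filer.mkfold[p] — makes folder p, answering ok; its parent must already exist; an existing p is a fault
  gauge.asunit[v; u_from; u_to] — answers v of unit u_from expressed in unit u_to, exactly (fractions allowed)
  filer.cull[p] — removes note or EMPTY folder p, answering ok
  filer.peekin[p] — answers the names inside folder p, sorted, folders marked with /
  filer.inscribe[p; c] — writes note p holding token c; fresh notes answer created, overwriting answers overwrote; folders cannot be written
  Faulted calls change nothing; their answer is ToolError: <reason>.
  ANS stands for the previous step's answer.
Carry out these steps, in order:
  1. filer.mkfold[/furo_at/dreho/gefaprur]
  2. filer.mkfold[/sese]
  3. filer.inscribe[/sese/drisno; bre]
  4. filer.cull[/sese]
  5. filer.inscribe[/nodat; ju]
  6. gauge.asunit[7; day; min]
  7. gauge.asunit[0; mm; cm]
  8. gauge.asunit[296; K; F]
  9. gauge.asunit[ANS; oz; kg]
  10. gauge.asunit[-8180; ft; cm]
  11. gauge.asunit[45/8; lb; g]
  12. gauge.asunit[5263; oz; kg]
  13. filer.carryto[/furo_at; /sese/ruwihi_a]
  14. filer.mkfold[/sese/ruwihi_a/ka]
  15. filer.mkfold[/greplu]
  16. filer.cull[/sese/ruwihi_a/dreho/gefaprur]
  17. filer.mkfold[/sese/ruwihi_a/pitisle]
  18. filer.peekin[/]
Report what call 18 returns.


Answer: [greplu/, nodat, sese/]

Derivation:
Using mkfold on p='/furo_at/dreho/gefaprur', and get ok.
I try mkfold on p='/sese', — result: ok.
I invoke inscribe on p='/sese/drisno', c='bre', and see created.
Invoking cull on p='/sese', and get ToolError: not empty.
I run inscribe on p='/nodat', c='ju', and get created.
Next I call asunit on v='7', u_from='day', u_to='min', which returns 10080.
I invoke asunit on v='0', u_from='mm', u_to='cm': 0.
I run asunit on v='296', u_from='K', u_to='F': 7313/100.
Now I run asunit on v='ANS', u_from='oz', u_to='kg', and observe 331712100181/160000000000.
Using asunit on v='-8180', u_from='ft', u_to='cm', yielding -1246632/5.
I run asunit on v='45/8', u_from='lb', u_to='g', — result: 408233133/160000.
I use asunit on v='5263', u_from='oz', u_to='kg', and get 238725664331/1600000000.
Then carryto on s='/furo_at', d='/sese/ruwihi_a', and get ok.
Invoking mkfold on p='/sese/ruwihi_a/ka', and get ok.
Next I call mkfold on p='/greplu', → ok.
Using cull on p='/sese/ruwihi_a/dreho/gefaprur', and get ok.
I run mkfold on p='/sese/ruwihi_a/pitisle', and see ok.
I try peekin on p='/', and observe [greplu/, nodat, sese/].


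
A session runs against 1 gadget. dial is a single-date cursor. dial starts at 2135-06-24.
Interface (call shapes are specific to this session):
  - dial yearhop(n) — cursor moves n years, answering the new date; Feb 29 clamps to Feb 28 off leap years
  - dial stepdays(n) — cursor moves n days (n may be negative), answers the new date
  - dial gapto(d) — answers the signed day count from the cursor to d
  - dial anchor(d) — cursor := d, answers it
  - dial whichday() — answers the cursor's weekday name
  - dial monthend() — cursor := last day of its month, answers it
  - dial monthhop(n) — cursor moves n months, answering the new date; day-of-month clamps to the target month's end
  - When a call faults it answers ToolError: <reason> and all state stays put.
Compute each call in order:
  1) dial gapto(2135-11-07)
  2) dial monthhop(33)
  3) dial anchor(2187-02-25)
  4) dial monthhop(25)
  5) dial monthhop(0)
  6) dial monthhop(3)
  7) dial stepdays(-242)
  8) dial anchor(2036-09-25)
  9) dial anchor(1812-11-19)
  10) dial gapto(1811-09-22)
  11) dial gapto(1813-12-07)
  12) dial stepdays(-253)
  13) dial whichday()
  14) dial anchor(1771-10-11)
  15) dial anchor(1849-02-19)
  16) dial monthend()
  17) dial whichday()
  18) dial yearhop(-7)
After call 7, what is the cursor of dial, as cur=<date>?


[in] dial gapto d='2135-11-07'
[out] 136
[in] dial monthhop n='33'
[out] 2138-03-24
[in] dial anchor d='2187-02-25'
[out] 2187-02-25
[in] dial monthhop n='25'
[out] 2189-03-25
[in] dial monthhop n='0'
[out] 2189-03-25
[in] dial monthhop n='3'
[out] 2189-06-25
[in] dial stepdays n='-242'
[out] 2188-10-26
[in] dial anchor d='2036-09-25'
[out] 2036-09-25
[in] dial anchor d='1812-11-19'
[out] 1812-11-19
[in] dial gapto d='1811-09-22'
[out] -424
[in] dial gapto d='1813-12-07'
[out] 383
[in] dial stepdays n='-253'
[out] 1812-03-11
[in] dial whichday
[out] Wednesday
[in] dial anchor d='1771-10-11'
[out] 1771-10-11
[in] dial anchor d='1849-02-19'
[out] 1849-02-19
[in] dial monthend
[out] 1849-02-28
[in] dial whichday
[out] Wednesday
[in] dial yearhop n='-7'
[out] 1842-02-28

Answer: cur=2188-10-26


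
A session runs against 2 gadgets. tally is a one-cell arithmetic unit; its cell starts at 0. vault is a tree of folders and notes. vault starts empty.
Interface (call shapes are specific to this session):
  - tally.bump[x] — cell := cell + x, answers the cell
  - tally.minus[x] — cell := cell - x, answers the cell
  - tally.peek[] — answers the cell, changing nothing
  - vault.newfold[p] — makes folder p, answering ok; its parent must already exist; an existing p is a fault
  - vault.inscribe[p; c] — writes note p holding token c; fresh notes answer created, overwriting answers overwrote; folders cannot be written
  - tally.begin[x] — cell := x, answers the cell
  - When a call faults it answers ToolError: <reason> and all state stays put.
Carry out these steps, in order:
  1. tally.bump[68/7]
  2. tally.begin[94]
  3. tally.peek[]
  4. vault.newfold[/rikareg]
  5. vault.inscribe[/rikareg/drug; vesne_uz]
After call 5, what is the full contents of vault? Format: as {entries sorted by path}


Answer: {rikareg/, rikareg/drug=vesne_uz}

Derivation:
I try tally.bump with x=68/7, and see 68/7.
I call tally.begin with x=94, which returns 94.
I try tally.peek(), which returns 94.
Invoking vault.newfold with p=/rikareg: ok.
I run vault.inscribe with p=/rikareg/drug, c=vesne_uz, which returns created.


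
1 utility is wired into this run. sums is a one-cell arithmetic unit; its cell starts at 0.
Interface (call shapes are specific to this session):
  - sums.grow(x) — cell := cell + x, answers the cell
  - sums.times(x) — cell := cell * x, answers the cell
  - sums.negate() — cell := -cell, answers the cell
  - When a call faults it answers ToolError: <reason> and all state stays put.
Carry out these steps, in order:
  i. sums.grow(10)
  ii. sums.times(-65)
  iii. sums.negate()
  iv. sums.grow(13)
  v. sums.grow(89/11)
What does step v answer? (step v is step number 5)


! 1. grow(x: 10) -> 10
! 2. times(x: -65) -> -650
! 3. negate() -> 650
! 4. grow(x: 13) -> 663
! 5. grow(x: 89/11) -> 7382/11

Answer: 7382/11


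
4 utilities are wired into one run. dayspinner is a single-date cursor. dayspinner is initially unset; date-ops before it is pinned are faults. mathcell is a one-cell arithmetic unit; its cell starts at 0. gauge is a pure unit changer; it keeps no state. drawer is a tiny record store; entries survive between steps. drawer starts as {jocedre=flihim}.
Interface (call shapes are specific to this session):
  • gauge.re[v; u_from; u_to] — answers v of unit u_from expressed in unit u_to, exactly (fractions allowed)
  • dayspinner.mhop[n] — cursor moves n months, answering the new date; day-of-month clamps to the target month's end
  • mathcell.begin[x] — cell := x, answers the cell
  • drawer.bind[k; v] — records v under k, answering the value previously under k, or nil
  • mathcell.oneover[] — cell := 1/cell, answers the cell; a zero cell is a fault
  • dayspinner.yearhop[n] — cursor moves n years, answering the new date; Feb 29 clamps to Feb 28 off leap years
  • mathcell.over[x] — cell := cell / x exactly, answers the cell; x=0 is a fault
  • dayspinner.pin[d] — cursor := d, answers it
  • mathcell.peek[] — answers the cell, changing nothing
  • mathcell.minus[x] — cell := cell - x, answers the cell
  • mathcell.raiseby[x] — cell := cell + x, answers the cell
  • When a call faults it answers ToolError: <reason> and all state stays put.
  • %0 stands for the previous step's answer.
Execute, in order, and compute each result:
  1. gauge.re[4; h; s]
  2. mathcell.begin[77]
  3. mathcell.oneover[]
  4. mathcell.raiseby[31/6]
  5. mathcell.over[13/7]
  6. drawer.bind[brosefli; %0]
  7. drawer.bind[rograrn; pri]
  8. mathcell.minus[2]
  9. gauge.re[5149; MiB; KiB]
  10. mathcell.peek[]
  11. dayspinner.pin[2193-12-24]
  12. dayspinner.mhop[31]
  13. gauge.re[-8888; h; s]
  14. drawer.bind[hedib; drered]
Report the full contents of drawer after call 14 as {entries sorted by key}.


Answer: {brosefli=2393/858, hedib=drered, jocedre=flihim, rograrn=pri}

Derivation:
Do: re[4; h; s]
See: 14400
Do: begin[77]
See: 77
Do: oneover[]
See: 1/77
Do: raiseby[31/6]
See: 2393/462
Do: over[13/7]
See: 2393/858
Do: bind[brosefli; %0]
See: nil
Do: bind[rograrn; pri]
See: nil
Do: minus[2]
See: 677/858
Do: re[5149; MiB; KiB]
See: 5272576
Do: peek[]
See: 677/858
Do: pin[2193-12-24]
See: 2193-12-24
Do: mhop[31]
See: 2196-07-24
Do: re[-8888; h; s]
See: -31996800
Do: bind[hedib; drered]
See: nil


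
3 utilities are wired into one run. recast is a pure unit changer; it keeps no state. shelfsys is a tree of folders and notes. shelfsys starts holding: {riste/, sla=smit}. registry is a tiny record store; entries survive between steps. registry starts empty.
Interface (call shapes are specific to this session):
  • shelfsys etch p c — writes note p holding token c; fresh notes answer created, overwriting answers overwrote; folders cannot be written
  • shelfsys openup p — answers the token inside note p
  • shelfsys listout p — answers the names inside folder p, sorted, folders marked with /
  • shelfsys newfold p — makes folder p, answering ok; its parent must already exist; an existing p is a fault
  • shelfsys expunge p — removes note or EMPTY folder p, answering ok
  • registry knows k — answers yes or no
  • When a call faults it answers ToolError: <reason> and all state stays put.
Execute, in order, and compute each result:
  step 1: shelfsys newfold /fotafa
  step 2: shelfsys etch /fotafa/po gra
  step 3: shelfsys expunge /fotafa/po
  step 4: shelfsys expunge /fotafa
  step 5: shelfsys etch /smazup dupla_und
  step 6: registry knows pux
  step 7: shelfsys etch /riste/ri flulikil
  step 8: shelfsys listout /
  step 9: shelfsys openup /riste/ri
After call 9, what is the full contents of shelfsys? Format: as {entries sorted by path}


·→ shelfsys newfold(p: /fotafa)
·← ok
·→ shelfsys etch(p: /fotafa/po, c: gra)
·← created
·→ shelfsys expunge(p: /fotafa/po)
·← ok
·→ shelfsys expunge(p: /fotafa)
·← ok
·→ shelfsys etch(p: /smazup, c: dupla_und)
·← created
·→ registry knows(k: pux)
·← no
·→ shelfsys etch(p: /riste/ri, c: flulikil)
·← created
·→ shelfsys listout(p: /)
·← [riste/, sla, smazup]
·→ shelfsys openup(p: /riste/ri)
·← flulikil

Answer: {riste/, riste/ri=flulikil, sla=smit, smazup=dupla_und}


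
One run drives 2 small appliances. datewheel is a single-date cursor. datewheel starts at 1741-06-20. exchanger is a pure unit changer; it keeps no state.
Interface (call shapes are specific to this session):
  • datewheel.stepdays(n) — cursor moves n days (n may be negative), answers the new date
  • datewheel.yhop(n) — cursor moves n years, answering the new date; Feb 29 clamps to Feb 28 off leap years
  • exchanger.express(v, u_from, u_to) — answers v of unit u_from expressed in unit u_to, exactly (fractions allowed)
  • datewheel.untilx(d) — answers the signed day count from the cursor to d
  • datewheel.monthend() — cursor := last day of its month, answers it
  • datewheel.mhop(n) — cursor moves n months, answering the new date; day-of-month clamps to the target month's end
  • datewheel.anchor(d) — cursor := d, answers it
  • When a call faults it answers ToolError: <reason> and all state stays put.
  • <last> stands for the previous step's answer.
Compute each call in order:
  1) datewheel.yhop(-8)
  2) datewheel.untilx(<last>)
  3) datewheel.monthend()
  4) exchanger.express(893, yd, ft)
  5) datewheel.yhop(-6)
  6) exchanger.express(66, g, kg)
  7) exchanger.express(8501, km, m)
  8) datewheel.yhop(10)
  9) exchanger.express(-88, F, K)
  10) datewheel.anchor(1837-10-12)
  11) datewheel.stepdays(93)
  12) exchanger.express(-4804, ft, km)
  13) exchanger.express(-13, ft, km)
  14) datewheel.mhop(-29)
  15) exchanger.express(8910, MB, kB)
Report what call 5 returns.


Answer: 1727-06-30

Derivation:
Step: datewheel.yhop[n=-8]
Result: 1733-06-20
Step: datewheel.untilx[d=<last>]
Result: 0
Step: datewheel.monthend[]
Result: 1733-06-30
Step: exchanger.express[v=893; u_from=yd; u_to=ft]
Result: 2679
Step: datewheel.yhop[n=-6]
Result: 1727-06-30
Step: exchanger.express[v=66; u_from=g; u_to=kg]
Result: 33/500
Step: exchanger.express[v=8501; u_from=km; u_to=m]
Result: 8501000
Step: datewheel.yhop[n=10]
Result: 1737-06-30
Step: exchanger.express[v=-88; u_from=F; u_to=K]
Result: 12389/60
Step: datewheel.anchor[d=1837-10-12]
Result: 1837-10-12
Step: datewheel.stepdays[n=93]
Result: 1838-01-13
Step: exchanger.express[v=-4804; u_from=ft; u_to=km]
Result: -457581/312500
Step: exchanger.express[v=-13; u_from=ft; u_to=km]
Result: -4953/1250000
Step: datewheel.mhop[n=-29]
Result: 1835-08-13
Step: exchanger.express[v=8910; u_from=MB; u_to=kB]
Result: 8910000


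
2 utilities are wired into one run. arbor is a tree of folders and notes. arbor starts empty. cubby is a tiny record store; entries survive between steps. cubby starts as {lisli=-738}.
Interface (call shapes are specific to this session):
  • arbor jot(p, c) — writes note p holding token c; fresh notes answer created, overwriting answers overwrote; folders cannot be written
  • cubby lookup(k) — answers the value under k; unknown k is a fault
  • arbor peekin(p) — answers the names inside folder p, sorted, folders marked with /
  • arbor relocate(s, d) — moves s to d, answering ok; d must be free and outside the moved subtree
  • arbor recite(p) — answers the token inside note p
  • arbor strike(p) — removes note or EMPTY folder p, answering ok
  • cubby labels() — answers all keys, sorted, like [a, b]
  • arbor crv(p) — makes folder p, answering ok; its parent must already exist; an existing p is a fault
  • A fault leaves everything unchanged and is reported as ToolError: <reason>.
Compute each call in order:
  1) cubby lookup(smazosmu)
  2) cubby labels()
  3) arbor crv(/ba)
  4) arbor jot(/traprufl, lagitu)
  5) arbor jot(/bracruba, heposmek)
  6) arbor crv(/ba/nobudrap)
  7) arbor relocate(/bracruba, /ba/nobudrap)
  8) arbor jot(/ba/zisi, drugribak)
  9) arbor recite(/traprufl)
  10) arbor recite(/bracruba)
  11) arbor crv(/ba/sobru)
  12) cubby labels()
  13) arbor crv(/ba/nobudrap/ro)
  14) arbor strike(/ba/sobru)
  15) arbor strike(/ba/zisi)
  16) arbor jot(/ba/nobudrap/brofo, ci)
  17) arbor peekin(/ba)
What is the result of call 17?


% cubby lookup(k: smazosmu) -> ToolError: no such key smazosmu
% cubby labels() -> [lisli]
% arbor crv(p: /ba) -> ok
% arbor jot(p: /traprufl, c: lagitu) -> created
% arbor jot(p: /bracruba, c: heposmek) -> created
% arbor crv(p: /ba/nobudrap) -> ok
% arbor relocate(s: /bracruba, d: /ba/nobudrap) -> ToolError: exists
% arbor jot(p: /ba/zisi, c: drugribak) -> created
% arbor recite(p: /traprufl) -> lagitu
% arbor recite(p: /bracruba) -> heposmek
% arbor crv(p: /ba/sobru) -> ok
% cubby labels() -> [lisli]
% arbor crv(p: /ba/nobudrap/ro) -> ok
% arbor strike(p: /ba/sobru) -> ok
% arbor strike(p: /ba/zisi) -> ok
% arbor jot(p: /ba/nobudrap/brofo, c: ci) -> created
% arbor peekin(p: /ba) -> [nobudrap/]

Answer: [nobudrap/]


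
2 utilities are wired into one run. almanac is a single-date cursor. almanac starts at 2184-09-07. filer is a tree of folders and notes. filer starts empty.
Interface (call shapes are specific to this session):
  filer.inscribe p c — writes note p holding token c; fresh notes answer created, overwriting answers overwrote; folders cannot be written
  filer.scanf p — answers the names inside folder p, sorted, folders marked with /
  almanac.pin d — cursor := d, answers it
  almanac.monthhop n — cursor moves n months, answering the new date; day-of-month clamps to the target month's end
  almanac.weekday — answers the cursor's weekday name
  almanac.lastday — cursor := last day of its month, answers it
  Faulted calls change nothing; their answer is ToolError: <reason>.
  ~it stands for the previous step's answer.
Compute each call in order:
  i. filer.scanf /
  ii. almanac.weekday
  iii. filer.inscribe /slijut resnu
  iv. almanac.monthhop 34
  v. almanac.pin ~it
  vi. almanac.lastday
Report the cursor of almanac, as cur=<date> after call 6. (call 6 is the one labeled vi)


Answer: cur=2187-07-31

Derivation:
-> filer.scanf(p=/)
<- []
-> almanac.weekday()
<- Tuesday
-> filer.inscribe(p=/slijut, c=resnu)
<- created
-> almanac.monthhop(n=34)
<- 2187-07-07
-> almanac.pin(d=~it)
<- 2187-07-07
-> almanac.lastday()
<- 2187-07-31


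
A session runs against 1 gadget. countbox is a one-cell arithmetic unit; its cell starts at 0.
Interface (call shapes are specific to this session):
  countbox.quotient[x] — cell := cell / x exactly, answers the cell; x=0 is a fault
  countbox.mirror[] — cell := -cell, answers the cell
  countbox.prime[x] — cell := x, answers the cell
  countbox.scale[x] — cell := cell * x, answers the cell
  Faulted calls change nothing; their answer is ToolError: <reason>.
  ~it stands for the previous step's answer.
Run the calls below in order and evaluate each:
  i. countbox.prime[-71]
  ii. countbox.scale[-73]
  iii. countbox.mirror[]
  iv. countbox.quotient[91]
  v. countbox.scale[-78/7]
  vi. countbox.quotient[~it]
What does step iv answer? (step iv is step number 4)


Answer: -5183/91

Derivation:
Step: prime[x='-71']
Result: -71
Step: scale[x='-73']
Result: 5183
Step: mirror[]
Result: -5183
Step: quotient[x='91']
Result: -5183/91
Step: scale[x='-78/7']
Result: 31098/49
Step: quotient[x='~it']
Result: 1


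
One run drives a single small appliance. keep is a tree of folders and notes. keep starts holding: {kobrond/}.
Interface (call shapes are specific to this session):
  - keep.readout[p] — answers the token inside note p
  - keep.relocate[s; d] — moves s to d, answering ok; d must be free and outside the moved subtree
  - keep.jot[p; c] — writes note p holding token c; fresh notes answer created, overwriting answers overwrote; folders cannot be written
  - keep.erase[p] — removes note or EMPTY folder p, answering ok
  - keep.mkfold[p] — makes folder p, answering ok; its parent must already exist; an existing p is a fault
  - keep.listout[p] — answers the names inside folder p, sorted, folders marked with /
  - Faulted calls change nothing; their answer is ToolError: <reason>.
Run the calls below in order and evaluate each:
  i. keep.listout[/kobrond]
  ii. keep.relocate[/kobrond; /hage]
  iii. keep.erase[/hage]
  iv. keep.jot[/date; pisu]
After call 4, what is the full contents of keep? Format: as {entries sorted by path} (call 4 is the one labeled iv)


>>> keep.listout p='/kobrond'
= []
>>> keep.relocate s='/kobrond' d='/hage'
= ok
>>> keep.erase p='/hage'
= ok
>>> keep.jot p='/date' c='pisu'
= created

Answer: {date=pisu}


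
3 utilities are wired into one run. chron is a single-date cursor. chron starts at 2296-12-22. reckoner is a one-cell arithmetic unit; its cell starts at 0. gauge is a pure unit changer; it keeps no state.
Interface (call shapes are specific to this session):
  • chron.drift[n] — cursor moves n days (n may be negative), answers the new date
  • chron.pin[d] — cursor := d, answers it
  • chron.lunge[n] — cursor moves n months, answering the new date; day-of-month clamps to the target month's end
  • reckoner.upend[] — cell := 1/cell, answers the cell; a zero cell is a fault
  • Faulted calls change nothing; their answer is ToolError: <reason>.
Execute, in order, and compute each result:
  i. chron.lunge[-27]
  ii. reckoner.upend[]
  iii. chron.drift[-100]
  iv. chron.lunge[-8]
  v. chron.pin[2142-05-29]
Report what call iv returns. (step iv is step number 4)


Answer: 2293-10-14

Derivation:
>>> lunge n: -27
:: 2294-09-22
>>> upend
:: ToolError: reciprocal of zero
>>> drift n: -100
:: 2294-06-14
>>> lunge n: -8
:: 2293-10-14
>>> pin d: 2142-05-29
:: 2142-05-29


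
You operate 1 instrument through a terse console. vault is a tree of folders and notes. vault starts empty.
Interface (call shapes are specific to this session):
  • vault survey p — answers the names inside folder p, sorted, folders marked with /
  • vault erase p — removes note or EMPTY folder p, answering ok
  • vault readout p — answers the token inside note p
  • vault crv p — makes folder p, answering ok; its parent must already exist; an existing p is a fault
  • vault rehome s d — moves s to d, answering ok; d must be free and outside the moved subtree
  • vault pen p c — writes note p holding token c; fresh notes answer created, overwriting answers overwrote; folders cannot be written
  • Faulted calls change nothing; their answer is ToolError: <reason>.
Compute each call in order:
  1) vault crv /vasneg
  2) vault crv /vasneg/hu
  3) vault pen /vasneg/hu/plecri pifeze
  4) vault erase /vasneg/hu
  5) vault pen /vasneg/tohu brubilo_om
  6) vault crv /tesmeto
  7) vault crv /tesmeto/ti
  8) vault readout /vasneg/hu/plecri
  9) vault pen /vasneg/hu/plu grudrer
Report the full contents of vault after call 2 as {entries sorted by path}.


Answer: {vasneg/, vasneg/hu/}

Derivation:
I try vault crv(p=/vasneg), → ok.
Next I call vault crv(p=/vasneg/hu), and observe ok.
I try vault pen(p=/vasneg/hu/plecri, c=pifeze), — result: created.
Next I call vault erase(p=/vasneg/hu), and see ToolError: not empty.
I invoke vault pen(p=/vasneg/tohu, c=brubilo_om), yielding created.
Now I run vault crv(p=/tesmeto), and see ok.
I use vault crv(p=/tesmeto/ti), and get ok.
Using vault readout(p=/vasneg/hu/plecri): pifeze.
Invoking vault pen(p=/vasneg/hu/plu, c=grudrer), and observe created.


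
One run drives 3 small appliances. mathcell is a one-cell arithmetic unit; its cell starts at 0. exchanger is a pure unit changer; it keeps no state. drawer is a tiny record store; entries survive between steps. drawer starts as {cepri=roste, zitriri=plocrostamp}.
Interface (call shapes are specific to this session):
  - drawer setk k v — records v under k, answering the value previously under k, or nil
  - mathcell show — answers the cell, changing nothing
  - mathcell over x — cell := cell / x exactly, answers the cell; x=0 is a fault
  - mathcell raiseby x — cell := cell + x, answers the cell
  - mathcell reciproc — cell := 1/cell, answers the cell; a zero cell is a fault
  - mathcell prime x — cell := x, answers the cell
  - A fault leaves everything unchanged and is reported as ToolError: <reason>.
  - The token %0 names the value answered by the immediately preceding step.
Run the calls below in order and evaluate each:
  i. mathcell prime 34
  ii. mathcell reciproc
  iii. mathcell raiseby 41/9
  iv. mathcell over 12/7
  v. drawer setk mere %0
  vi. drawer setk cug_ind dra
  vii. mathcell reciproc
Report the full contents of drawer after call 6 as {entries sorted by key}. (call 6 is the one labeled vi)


Act: mathcell prime[x: 34]
Obs: 34
Act: mathcell reciproc[]
Obs: 1/34
Act: mathcell raiseby[x: 41/9]
Obs: 1403/306
Act: mathcell over[x: 12/7]
Obs: 9821/3672
Act: drawer setk[k: mere; v: %0]
Obs: nil
Act: drawer setk[k: cug_ind; v: dra]
Obs: nil
Act: mathcell reciproc[]
Obs: 3672/9821

Answer: {cepri=roste, cug_ind=dra, mere=9821/3672, zitriri=plocrostamp}


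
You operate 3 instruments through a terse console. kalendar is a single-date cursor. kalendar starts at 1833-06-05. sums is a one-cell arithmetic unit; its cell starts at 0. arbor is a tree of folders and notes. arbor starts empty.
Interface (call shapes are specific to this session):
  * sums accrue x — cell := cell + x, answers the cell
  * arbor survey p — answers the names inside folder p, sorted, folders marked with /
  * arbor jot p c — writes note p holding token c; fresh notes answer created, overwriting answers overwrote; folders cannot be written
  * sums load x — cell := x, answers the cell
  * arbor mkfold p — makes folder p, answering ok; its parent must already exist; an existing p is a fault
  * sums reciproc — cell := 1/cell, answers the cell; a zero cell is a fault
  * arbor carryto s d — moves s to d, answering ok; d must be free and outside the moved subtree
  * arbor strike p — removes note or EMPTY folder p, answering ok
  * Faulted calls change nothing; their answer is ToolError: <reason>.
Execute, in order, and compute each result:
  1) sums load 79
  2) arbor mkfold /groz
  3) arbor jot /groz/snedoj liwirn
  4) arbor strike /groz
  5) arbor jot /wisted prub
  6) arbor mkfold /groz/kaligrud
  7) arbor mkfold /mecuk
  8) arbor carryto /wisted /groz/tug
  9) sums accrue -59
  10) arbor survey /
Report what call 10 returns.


Answer: [groz/, mecuk/]

Derivation:
→ sums load(x: 79)
← 79
→ arbor mkfold(p: /groz)
← ok
→ arbor jot(p: /groz/snedoj, c: liwirn)
← created
→ arbor strike(p: /groz)
← ToolError: not empty
→ arbor jot(p: /wisted, c: prub)
← created
→ arbor mkfold(p: /groz/kaligrud)
← ok
→ arbor mkfold(p: /mecuk)
← ok
→ arbor carryto(s: /wisted, d: /groz/tug)
← ok
→ sums accrue(x: -59)
← 20
→ arbor survey(p: /)
← [groz/, mecuk/]


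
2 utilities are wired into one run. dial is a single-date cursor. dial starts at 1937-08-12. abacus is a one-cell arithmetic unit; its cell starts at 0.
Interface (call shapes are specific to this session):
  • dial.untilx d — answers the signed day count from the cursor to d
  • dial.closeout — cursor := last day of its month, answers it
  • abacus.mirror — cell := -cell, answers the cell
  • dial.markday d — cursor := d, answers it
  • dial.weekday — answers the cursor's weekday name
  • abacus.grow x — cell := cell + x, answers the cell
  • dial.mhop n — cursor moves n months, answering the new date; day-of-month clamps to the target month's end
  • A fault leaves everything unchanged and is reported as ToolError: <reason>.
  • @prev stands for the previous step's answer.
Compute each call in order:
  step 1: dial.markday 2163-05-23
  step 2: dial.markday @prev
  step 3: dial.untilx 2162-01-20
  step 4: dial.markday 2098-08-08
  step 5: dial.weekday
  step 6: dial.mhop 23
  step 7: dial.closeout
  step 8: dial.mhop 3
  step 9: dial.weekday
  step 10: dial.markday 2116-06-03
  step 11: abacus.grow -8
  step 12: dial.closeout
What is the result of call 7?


Answer: 2100-07-31

Derivation:
>> dial.markday(d=2163-05-23)
<< 2163-05-23
>> dial.markday(d=@prev)
<< 2163-05-23
>> dial.untilx(d=2162-01-20)
<< -488
>> dial.markday(d=2098-08-08)
<< 2098-08-08
>> dial.weekday()
<< Friday
>> dial.mhop(n=23)
<< 2100-07-08
>> dial.closeout()
<< 2100-07-31
>> dial.mhop(n=3)
<< 2100-10-31
>> dial.weekday()
<< Sunday
>> dial.markday(d=2116-06-03)
<< 2116-06-03
>> abacus.grow(x=-8)
<< -8
>> dial.closeout()
<< 2116-06-30


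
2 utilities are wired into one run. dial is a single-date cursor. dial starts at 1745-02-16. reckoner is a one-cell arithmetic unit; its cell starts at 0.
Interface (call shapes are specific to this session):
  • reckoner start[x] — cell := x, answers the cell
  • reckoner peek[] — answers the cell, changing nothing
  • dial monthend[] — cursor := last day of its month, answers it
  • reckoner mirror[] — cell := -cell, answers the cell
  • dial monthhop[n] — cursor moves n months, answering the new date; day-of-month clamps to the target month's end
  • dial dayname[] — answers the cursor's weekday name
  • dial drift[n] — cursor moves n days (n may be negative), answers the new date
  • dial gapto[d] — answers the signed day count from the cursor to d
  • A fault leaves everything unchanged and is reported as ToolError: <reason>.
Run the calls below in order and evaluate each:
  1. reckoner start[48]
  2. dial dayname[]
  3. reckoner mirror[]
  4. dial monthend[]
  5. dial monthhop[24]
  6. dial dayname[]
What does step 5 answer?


I use reckoner start(x→48), and get 48.
Now I run dial dayname, yielding Tuesday.
Now I run reckoner mirror(), — result: -48.
Now I run dial monthend, — result: 1745-02-28.
I call dial monthhop(n→24), and observe 1747-02-28.
I run dial dayname(): Tuesday.

Answer: 1747-02-28


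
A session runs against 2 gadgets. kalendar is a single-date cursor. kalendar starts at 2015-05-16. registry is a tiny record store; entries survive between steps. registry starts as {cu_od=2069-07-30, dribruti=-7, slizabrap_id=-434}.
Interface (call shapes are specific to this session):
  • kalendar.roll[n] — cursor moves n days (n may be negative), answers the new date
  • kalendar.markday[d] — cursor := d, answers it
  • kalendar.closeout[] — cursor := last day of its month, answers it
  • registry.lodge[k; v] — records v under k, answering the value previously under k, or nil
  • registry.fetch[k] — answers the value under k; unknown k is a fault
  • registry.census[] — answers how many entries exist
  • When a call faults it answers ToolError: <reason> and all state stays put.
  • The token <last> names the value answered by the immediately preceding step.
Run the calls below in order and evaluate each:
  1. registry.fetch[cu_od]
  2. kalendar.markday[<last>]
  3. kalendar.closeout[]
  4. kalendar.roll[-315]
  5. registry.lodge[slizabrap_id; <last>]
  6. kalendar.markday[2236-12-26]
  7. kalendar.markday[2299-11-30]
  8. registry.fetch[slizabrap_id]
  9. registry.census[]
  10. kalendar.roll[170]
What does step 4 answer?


I run registry.fetch(k='cu_od'), which returns 2069-07-30.
I run kalendar.markday(d='<last>'), — result: 2069-07-30.
I run kalendar.closeout(), yielding 2069-07-31.
Calling kalendar.roll(n='-315'), → 2068-09-19.
Using registry.lodge(k='slizabrap_id', v='<last>'), and see -434.
Then kalendar.markday(d='2236-12-26'), and get 2236-12-26.
Then kalendar.markday(d='2299-11-30'), and get 2299-11-30.
Next I call registry.fetch(k='slizabrap_id'), and observe 2068-09-19.
I call registry.census, and observe 3.
I call kalendar.roll(n='170'), — result: 2300-05-19.

Answer: 2068-09-19


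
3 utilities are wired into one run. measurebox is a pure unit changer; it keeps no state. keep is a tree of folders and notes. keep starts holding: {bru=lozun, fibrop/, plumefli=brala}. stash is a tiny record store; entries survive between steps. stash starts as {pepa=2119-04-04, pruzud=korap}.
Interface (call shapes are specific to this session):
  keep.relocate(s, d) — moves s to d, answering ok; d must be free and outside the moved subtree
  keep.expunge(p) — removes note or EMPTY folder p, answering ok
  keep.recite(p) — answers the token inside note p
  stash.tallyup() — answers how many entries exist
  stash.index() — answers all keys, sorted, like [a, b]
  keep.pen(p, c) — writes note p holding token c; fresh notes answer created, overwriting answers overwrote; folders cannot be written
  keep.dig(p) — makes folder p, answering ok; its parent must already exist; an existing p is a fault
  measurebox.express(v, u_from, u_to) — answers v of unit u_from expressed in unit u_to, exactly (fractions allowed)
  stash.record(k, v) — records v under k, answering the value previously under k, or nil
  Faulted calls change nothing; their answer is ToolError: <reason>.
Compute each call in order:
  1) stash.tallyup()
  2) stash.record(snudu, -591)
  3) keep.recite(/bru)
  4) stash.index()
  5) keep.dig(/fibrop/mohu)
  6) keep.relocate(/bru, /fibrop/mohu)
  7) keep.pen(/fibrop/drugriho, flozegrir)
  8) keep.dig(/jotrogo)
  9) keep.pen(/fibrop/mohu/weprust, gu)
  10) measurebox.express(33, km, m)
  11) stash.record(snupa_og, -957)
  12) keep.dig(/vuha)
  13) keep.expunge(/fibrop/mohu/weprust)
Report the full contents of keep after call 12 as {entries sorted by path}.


CALL stash.tallyup[]
RET  2
CALL stash.record[k→snudu; v→-591]
RET  nil
CALL keep.recite[p→/bru]
RET  lozun
CALL stash.index[]
RET  [pepa, pruzud, snudu]
CALL keep.dig[p→/fibrop/mohu]
RET  ok
CALL keep.relocate[s→/bru; d→/fibrop/mohu]
RET  ToolError: exists
CALL keep.pen[p→/fibrop/drugriho; c→flozegrir]
RET  created
CALL keep.dig[p→/jotrogo]
RET  ok
CALL keep.pen[p→/fibrop/mohu/weprust; c→gu]
RET  created
CALL measurebox.express[v→33; u_from→km; u_to→m]
RET  33000
CALL stash.record[k→snupa_og; v→-957]
RET  nil
CALL keep.dig[p→/vuha]
RET  ok
CALL keep.expunge[p→/fibrop/mohu/weprust]
RET  ok

Answer: {bru=lozun, fibrop/, fibrop/drugriho=flozegrir, fibrop/mohu/, fibrop/mohu/weprust=gu, jotrogo/, plumefli=brala, vuha/}
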